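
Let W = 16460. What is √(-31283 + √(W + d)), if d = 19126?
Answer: √(-31283 + 3*√3954) ≈ 176.34*I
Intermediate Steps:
√(-31283 + √(W + d)) = √(-31283 + √(16460 + 19126)) = √(-31283 + √35586) = √(-31283 + 3*√3954)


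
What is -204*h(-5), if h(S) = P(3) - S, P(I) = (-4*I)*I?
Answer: 6324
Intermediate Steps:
P(I) = -4*I²
h(S) = -36 - S (h(S) = -4*3² - S = -4*9 - S = -36 - S)
-204*h(-5) = -204*(-36 - 1*(-5)) = -204*(-36 + 5) = -204*(-31) = -34*(-186) = 6324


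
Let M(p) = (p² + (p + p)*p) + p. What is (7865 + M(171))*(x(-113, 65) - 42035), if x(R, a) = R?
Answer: -4036050332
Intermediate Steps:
M(p) = p + 3*p² (M(p) = (p² + (2*p)*p) + p = (p² + 2*p²) + p = 3*p² + p = p + 3*p²)
(7865 + M(171))*(x(-113, 65) - 42035) = (7865 + 171*(1 + 3*171))*(-113 - 42035) = (7865 + 171*(1 + 513))*(-42148) = (7865 + 171*514)*(-42148) = (7865 + 87894)*(-42148) = 95759*(-42148) = -4036050332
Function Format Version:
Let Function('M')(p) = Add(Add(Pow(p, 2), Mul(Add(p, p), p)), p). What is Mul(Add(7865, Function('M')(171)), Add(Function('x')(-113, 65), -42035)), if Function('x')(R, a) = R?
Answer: -4036050332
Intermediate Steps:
Function('M')(p) = Add(p, Mul(3, Pow(p, 2))) (Function('M')(p) = Add(Add(Pow(p, 2), Mul(Mul(2, p), p)), p) = Add(Add(Pow(p, 2), Mul(2, Pow(p, 2))), p) = Add(Mul(3, Pow(p, 2)), p) = Add(p, Mul(3, Pow(p, 2))))
Mul(Add(7865, Function('M')(171)), Add(Function('x')(-113, 65), -42035)) = Mul(Add(7865, Mul(171, Add(1, Mul(3, 171)))), Add(-113, -42035)) = Mul(Add(7865, Mul(171, Add(1, 513))), -42148) = Mul(Add(7865, Mul(171, 514)), -42148) = Mul(Add(7865, 87894), -42148) = Mul(95759, -42148) = -4036050332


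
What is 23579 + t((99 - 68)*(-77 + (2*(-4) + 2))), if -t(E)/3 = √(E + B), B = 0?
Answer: 23579 - 3*I*√2573 ≈ 23579.0 - 152.17*I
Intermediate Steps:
t(E) = -3*√E (t(E) = -3*√(E + 0) = -3*√E)
23579 + t((99 - 68)*(-77 + (2*(-4) + 2))) = 23579 - 3*√(-77 + (2*(-4) + 2))*√(99 - 68) = 23579 - 3*√31*√(-77 + (-8 + 2)) = 23579 - 3*√31*√(-77 - 6) = 23579 - 3*I*√2573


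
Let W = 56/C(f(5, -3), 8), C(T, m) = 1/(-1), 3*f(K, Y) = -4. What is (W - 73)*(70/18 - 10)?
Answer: 2365/3 ≈ 788.33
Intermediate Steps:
f(K, Y) = -4/3 (f(K, Y) = (1/3)*(-4) = -4/3)
C(T, m) = -1
W = -56 (W = 56/(-1) = 56*(-1) = -56)
(W - 73)*(70/18 - 10) = (-56 - 73)*(70/18 - 10) = -129*(70*(1/18) - 10) = -129*(35/9 - 10) = -129*(-55/9) = 2365/3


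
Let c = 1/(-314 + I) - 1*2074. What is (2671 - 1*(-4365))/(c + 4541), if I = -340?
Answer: 4601544/1613417 ≈ 2.8520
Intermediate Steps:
c = -1356397/654 (c = 1/(-314 - 340) - 1*2074 = 1/(-654) - 2074 = -1/654 - 2074 = -1356397/654 ≈ -2074.0)
(2671 - 1*(-4365))/(c + 4541) = (2671 - 1*(-4365))/(-1356397/654 + 4541) = (2671 + 4365)/(1613417/654) = 7036*(654/1613417) = 4601544/1613417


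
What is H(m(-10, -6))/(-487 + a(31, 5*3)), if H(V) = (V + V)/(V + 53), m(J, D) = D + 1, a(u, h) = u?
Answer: 5/10944 ≈ 0.00045687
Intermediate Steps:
m(J, D) = 1 + D
H(V) = 2*V/(53 + V) (H(V) = (2*V)/(53 + V) = 2*V/(53 + V))
H(m(-10, -6))/(-487 + a(31, 5*3)) = (2*(1 - 6)/(53 + (1 - 6)))/(-487 + 31) = (2*(-5)/(53 - 5))/(-456) = -(-5)/(228*48) = -1/456*(-5/24) = 5/10944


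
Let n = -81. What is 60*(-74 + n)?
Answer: -9300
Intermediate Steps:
60*(-74 + n) = 60*(-74 - 81) = 60*(-155) = -9300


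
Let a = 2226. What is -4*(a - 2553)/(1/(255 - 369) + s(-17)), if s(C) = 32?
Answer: 149112/3647 ≈ 40.886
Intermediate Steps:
-4*(a - 2553)/(1/(255 - 369) + s(-17)) = -4*(2226 - 2553)/(1/(255 - 369) + 32) = -(-1308)/(1/(-114) + 32) = -(-1308)/(-1/114 + 32) = -(-1308)/3647/114 = -(-1308)*114/3647 = -4*(-37278/3647) = 149112/3647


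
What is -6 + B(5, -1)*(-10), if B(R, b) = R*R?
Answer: -256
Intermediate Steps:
B(R, b) = R²
-6 + B(5, -1)*(-10) = -6 + 5²*(-10) = -6 + 25*(-10) = -6 - 250 = -256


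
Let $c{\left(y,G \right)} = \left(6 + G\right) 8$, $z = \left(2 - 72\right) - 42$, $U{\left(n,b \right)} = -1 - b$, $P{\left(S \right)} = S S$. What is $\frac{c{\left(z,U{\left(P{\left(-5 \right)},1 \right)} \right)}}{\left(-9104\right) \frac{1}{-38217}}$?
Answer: $\frac{76434}{569} \approx 134.33$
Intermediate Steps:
$P{\left(S \right)} = S^{2}$
$z = -112$ ($z = -70 - 42 = -112$)
$c{\left(y,G \right)} = 48 + 8 G$
$\frac{c{\left(z,U{\left(P{\left(-5 \right)},1 \right)} \right)}}{\left(-9104\right) \frac{1}{-38217}} = \frac{48 + 8 \left(-1 - 1\right)}{\left(-9104\right) \frac{1}{-38217}} = \frac{48 + 8 \left(-1 - 1\right)}{\left(-9104\right) \left(- \frac{1}{38217}\right)} = \frac{48 + 8 \left(-2\right)}{\frac{9104}{38217}} = \left(48 - 16\right) \frac{38217}{9104} = 32 \cdot \frac{38217}{9104} = \frac{76434}{569}$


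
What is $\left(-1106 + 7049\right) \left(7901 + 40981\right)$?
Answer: $290505726$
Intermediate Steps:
$\left(-1106 + 7049\right) \left(7901 + 40981\right) = 5943 \cdot 48882 = 290505726$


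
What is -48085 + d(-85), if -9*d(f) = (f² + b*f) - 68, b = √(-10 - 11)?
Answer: -439922/9 + 85*I*√21/9 ≈ -48880.0 + 43.28*I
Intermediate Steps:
b = I*√21 (b = √(-21) = I*√21 ≈ 4.5826*I)
d(f) = 68/9 - f²/9 - I*f*√21/9 (d(f) = -((f² + (I*√21)*f) - 68)/9 = -((f² + I*f*√21) - 68)/9 = -(-68 + f² + I*f*√21)/9 = 68/9 - f²/9 - I*f*√21/9)
-48085 + d(-85) = -48085 + (68/9 - ⅑*(-85)² - ⅑*I*(-85)*√21) = -48085 + (68/9 - ⅑*7225 + 85*I*√21/9) = -48085 + (68/9 - 7225/9 + 85*I*√21/9) = -48085 + (-7157/9 + 85*I*√21/9) = -439922/9 + 85*I*√21/9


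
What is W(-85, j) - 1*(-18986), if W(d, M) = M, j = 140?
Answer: 19126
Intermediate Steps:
W(-85, j) - 1*(-18986) = 140 - 1*(-18986) = 140 + 18986 = 19126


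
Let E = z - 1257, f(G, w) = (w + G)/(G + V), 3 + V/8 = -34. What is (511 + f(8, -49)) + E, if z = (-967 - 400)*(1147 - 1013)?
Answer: -52970071/288 ≈ -1.8392e+5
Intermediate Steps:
V = -296 (V = -24 + 8*(-34) = -24 - 272 = -296)
f(G, w) = (G + w)/(-296 + G) (f(G, w) = (w + G)/(G - 296) = (G + w)/(-296 + G))
z = -183178 (z = -1367*134 = -183178)
E = -184435 (E = -183178 - 1257 = -184435)
(511 + f(8, -49)) + E = (511 + (8 - 49)/(-296 + 8)) - 184435 = (511 - 41/(-288)) - 184435 = (511 - 1/288*(-41)) - 184435 = (511 + 41/288) - 184435 = 147209/288 - 184435 = -52970071/288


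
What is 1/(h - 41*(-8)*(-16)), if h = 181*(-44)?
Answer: -1/13212 ≈ -7.5689e-5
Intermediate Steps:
h = -7964
1/(h - 41*(-8)*(-16)) = 1/(-7964 - 41*(-8)*(-16)) = 1/(-7964 + 328*(-16)) = 1/(-7964 - 5248) = 1/(-13212) = -1/13212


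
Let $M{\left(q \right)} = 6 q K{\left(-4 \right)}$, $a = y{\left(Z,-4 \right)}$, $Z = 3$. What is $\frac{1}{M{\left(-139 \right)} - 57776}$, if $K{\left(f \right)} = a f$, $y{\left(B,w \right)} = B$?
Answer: $- \frac{1}{47768} \approx -2.0935 \cdot 10^{-5}$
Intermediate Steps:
$a = 3$
$K{\left(f \right)} = 3 f$
$M{\left(q \right)} = - 72 q$ ($M{\left(q \right)} = 6 q 3 \left(-4\right) = 6 q \left(-12\right) = - 72 q$)
$\frac{1}{M{\left(-139 \right)} - 57776} = \frac{1}{\left(-72\right) \left(-139\right) - 57776} = \frac{1}{10008 - 57776} = \frac{1}{-47768} = - \frac{1}{47768}$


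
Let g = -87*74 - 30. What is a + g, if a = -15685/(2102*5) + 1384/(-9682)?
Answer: -65833598777/10175782 ≈ -6469.6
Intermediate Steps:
g = -6468 (g = -6438 - 30 = -6468)
a = -16640801/10175782 (a = -15685/10510 + 1384*(-1/9682) = -15685*1/10510 - 692/4841 = -3137/2102 - 692/4841 = -16640801/10175782 ≈ -1.6353)
a + g = -16640801/10175782 - 6468 = -65833598777/10175782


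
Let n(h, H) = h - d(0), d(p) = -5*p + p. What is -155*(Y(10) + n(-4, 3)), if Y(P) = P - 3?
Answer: -465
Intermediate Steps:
Y(P) = -3 + P
d(p) = -4*p
n(h, H) = h (n(h, H) = h - (-4)*0 = h - 1*0 = h + 0 = h)
-155*(Y(10) + n(-4, 3)) = -155*((-3 + 10) - 4) = -155*(7 - 4) = -155*3 = -465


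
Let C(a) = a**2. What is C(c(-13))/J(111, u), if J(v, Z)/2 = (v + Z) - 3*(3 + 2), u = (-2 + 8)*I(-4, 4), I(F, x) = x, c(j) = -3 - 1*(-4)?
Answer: 1/240 ≈ 0.0041667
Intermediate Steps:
c(j) = 1 (c(j) = -3 + 4 = 1)
u = 24 (u = (-2 + 8)*4 = 6*4 = 24)
J(v, Z) = -30 + 2*Z + 2*v (J(v, Z) = 2*((v + Z) - 3*(3 + 2)) = 2*((Z + v) - 3*5) = 2*((Z + v) - 15) = 2*(-15 + Z + v) = -30 + 2*Z + 2*v)
C(c(-13))/J(111, u) = 1**2/(-30 + 2*24 + 2*111) = 1/(-30 + 48 + 222) = 1/240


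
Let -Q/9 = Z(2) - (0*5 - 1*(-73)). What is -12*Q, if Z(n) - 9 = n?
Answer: -6696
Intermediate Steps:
Z(n) = 9 + n
Q = 558 (Q = -9*((9 + 2) - (0*5 - 1*(-73))) = -9*(11 - (0 + 73)) = -9*(11 - 1*73) = -9*(11 - 73) = -9*(-62) = 558)
-12*Q = -12*558 = -6696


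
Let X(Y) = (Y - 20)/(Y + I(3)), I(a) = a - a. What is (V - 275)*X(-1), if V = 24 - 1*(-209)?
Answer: -882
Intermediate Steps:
I(a) = 0
V = 233 (V = 24 + 209 = 233)
X(Y) = (-20 + Y)/Y (X(Y) = (Y - 20)/(Y + 0) = (-20 + Y)/Y)
(V - 275)*X(-1) = (233 - 275)*((-20 - 1)/(-1)) = -(-42)*(-21) = -42*21 = -882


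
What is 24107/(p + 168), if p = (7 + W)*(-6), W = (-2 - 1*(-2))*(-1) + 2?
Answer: 24107/114 ≈ 211.46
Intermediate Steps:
W = 2 (W = (-2 + 2)*(-1) + 2 = 0*(-1) + 2 = 0 + 2 = 2)
p = -54 (p = (7 + 2)*(-6) = 9*(-6) = -54)
24107/(p + 168) = 24107/(-54 + 168) = 24107/114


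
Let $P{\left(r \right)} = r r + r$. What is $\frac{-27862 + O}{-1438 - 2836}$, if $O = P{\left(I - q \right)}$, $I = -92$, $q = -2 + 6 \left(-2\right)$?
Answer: $\frac{10928}{2137} \approx 5.1137$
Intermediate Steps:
$q = -14$ ($q = -2 - 12 = -14$)
$P{\left(r \right)} = r + r^{2}$ ($P{\left(r \right)} = r^{2} + r = r + r^{2}$)
$O = 6006$ ($O = \left(-92 - -14\right) \left(1 - 78\right) = \left(-92 + 14\right) \left(1 + \left(-92 + 14\right)\right) = - 78 \left(1 - 78\right) = \left(-78\right) \left(-77\right) = 6006$)
$\frac{-27862 + O}{-1438 - 2836} = \frac{-27862 + 6006}{-1438 - 2836} = - \frac{21856}{-4274} = \left(-21856\right) \left(- \frac{1}{4274}\right) = \frac{10928}{2137}$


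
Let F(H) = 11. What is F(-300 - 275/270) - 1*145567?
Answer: -145556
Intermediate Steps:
F(-300 - 275/270) - 1*145567 = 11 - 1*145567 = 11 - 145567 = -145556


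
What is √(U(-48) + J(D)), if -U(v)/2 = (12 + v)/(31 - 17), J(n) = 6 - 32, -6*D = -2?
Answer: I*√1022/7 ≈ 4.567*I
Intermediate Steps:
D = ⅓ (D = -⅙*(-2) = ⅓ ≈ 0.33333)
J(n) = -26
U(v) = -12/7 - v/7 (U(v) = -2*(12 + v)/(31 - 17) = -2*(12 + v)/14 = -2*(6/7 + v/14) = -12/7 - v/7)
√(U(-48) + J(D)) = √((-12/7 - ⅐*(-48)) - 26) = √((-12/7 + 48/7) - 26) = √(36/7 - 26) = √(-146/7) = I*√1022/7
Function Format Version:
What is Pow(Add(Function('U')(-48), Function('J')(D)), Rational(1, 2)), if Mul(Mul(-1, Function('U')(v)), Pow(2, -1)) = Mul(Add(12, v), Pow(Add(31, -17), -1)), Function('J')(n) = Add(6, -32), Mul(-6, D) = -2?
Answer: Mul(Rational(1, 7), I, Pow(1022, Rational(1, 2))) ≈ Mul(4.5670, I)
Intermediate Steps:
D = Rational(1, 3) (D = Mul(Rational(-1, 6), -2) = Rational(1, 3) ≈ 0.33333)
Function('J')(n) = -26
Function('U')(v) = Add(Rational(-12, 7), Mul(Rational(-1, 7), v)) (Function('U')(v) = Mul(-2, Mul(Add(12, v), Pow(Add(31, -17), -1))) = Mul(-2, Mul(Add(12, v), Pow(14, -1))) = Mul(-2, Mul(Add(12, v), Rational(1, 14))) = Mul(-2, Add(Rational(6, 7), Mul(Rational(1, 14), v))) = Add(Rational(-12, 7), Mul(Rational(-1, 7), v)))
Pow(Add(Function('U')(-48), Function('J')(D)), Rational(1, 2)) = Pow(Add(Add(Rational(-12, 7), Mul(Rational(-1, 7), -48)), -26), Rational(1, 2)) = Pow(Add(Add(Rational(-12, 7), Rational(48, 7)), -26), Rational(1, 2)) = Pow(Add(Rational(36, 7), -26), Rational(1, 2)) = Pow(Rational(-146, 7), Rational(1, 2)) = Mul(Rational(1, 7), I, Pow(1022, Rational(1, 2)))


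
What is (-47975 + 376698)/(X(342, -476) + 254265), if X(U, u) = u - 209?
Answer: 328723/253580 ≈ 1.2963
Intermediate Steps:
X(U, u) = -209 + u
(-47975 + 376698)/(X(342, -476) + 254265) = (-47975 + 376698)/((-209 - 476) + 254265) = 328723/(-685 + 254265) = 328723/253580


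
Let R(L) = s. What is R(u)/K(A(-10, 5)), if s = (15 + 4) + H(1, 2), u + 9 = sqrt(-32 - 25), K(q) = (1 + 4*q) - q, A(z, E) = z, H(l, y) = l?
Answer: -20/29 ≈ -0.68966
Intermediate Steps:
K(q) = 1 + 3*q
u = -9 + I*sqrt(57) (u = -9 + sqrt(-32 - 25) = -9 + sqrt(-57) = -9 + I*sqrt(57) ≈ -9.0 + 7.5498*I)
s = 20 (s = (15 + 4) + 1 = 19 + 1 = 20)
R(L) = 20
R(u)/K(A(-10, 5)) = 20/(1 + 3*(-10)) = 20/(1 - 30) = 20/(-29) = 20*(-1/29) = -20/29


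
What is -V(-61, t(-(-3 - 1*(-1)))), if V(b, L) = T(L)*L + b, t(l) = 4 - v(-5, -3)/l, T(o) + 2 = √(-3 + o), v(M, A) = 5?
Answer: 64 - 3*I*√6/4 ≈ 64.0 - 1.8371*I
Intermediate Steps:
T(o) = -2 + √(-3 + o)
t(l) = 4 - 5/l
V(b, L) = b + L*(-2 + √(-3 + L)) (V(b, L) = (-2 + √(-3 + L))*L + b = L*(-2 + √(-3 + L)) + b = b + L*(-2 + √(-3 + L)))
-V(-61, t(-(-3 - 1*(-1)))) = -(-61 + (4 - 5*(-1/(-3 - 1*(-1))))*(-2 + √(-3 + (4 - 5*(-1/(-3 - 1*(-1))))))) = -(-61 + (4 - 5*(-1/(-3 + 1)))*(-2 + √(-3 + (4 - 5*(-1/(-3 + 1)))))) = -(-61 + (4 - 5/((-1*(-2))))*(-2 + √(-3 + (4 - 5/((-1*(-2))))))) = -(-61 + (4 - 5/2)*(-2 + √(-3 + (4 - 5/2)))) = -(-61 + 3*(-2 + √(-3 + 3/2))/2) = -(-61 + 3*(-2 + √(-3/2))/2) = -(-61 + 3*(-2 + I*√6/2)/2) = -(-61 + (-3 + 3*I*√6/4)) = -(-64 + 3*I*√6/4) = 64 - 3*I*√6/4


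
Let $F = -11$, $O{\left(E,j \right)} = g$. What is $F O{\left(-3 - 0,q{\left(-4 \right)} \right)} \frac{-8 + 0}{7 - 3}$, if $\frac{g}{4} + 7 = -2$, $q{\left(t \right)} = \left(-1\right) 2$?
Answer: $-792$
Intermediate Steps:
$q{\left(t \right)} = -2$
$g = -36$ ($g = -28 + 4 \left(-2\right) = -28 - 8 = -36$)
$O{\left(E,j \right)} = -36$
$F O{\left(-3 - 0,q{\left(-4 \right)} \right)} \frac{-8 + 0}{7 - 3} = \left(-11\right) \left(-36\right) \frac{-8 + 0}{7 - 3} = 396 \left(- \frac{8}{4}\right) = 396 \left(\left(-8\right) \frac{1}{4}\right) = 396 \left(-2\right) = -792$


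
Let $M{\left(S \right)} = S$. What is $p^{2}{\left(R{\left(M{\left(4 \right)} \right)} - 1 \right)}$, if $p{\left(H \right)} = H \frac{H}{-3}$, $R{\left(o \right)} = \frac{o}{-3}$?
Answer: $\frac{2401}{729} \approx 3.2936$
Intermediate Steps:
$R{\left(o \right)} = - \frac{o}{3}$ ($R{\left(o \right)} = o \left(- \frac{1}{3}\right) = - \frac{o}{3}$)
$p{\left(H \right)} = - \frac{H^{2}}{3}$ ($p{\left(H \right)} = H H \left(- \frac{1}{3}\right) = H \left(- \frac{H}{3}\right) = - \frac{H^{2}}{3}$)
$p^{2}{\left(R{\left(M{\left(4 \right)} \right)} - 1 \right)} = \left(- \frac{\left(\left(- \frac{1}{3}\right) 4 - 1\right)^{2}}{3}\right)^{2} = \left(- \frac{\left(- \frac{4}{3} - 1\right)^{2}}{3}\right)^{2} = \left(- \frac{\left(- \frac{7}{3}\right)^{2}}{3}\right)^{2} = \left(\left(- \frac{1}{3}\right) \frac{49}{9}\right)^{2} = \left(- \frac{49}{27}\right)^{2} = \frac{2401}{729}$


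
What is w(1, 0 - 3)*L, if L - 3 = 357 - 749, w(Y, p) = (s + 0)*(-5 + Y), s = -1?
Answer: -1556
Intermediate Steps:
w(Y, p) = 5 - Y (w(Y, p) = (-1 + 0)*(-5 + Y) = -(-5 + Y) = 5 - Y)
L = -389 (L = 3 + (357 - 749) = 3 - 392 = -389)
w(1, 0 - 3)*L = (5 - 1*1)*(-389) = (5 - 1)*(-389) = 4*(-389) = -1556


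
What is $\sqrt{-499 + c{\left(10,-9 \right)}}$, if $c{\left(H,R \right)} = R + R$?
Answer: $i \sqrt{517} \approx 22.738 i$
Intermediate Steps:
$c{\left(H,R \right)} = 2 R$
$\sqrt{-499 + c{\left(10,-9 \right)}} = \sqrt{-499 + 2 \left(-9\right)} = \sqrt{-499 - 18} = \sqrt{-517} = i \sqrt{517}$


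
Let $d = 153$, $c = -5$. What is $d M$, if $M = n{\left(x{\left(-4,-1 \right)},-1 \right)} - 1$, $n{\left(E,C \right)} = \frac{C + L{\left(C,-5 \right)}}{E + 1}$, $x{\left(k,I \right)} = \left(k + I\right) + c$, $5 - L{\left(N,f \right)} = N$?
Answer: $-238$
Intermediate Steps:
$L{\left(N,f \right)} = 5 - N$
$x{\left(k,I \right)} = -5 + I + k$ ($x{\left(k,I \right)} = \left(k + I\right) - 5 = \left(I + k\right) - 5 = -5 + I + k$)
$n{\left(E,C \right)} = \frac{5}{1 + E}$ ($n{\left(E,C \right)} = \frac{C - \left(-5 + C\right)}{E + 1} = \frac{5}{1 + E}$)
$M = - \frac{14}{9}$ ($M = \frac{5}{1 - 10} - 1 = \frac{5}{-9} - 1 = 5 \left(- \frac{1}{9}\right) - 1 = - \frac{5}{9} - 1 = - \frac{14}{9} \approx -1.5556$)
$d M = 153 \left(- \frac{14}{9}\right) = -238$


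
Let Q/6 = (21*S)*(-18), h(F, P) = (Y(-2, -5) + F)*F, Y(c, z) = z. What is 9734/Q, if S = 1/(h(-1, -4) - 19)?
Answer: 63271/1134 ≈ 55.795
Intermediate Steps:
h(F, P) = F*(-5 + F) (h(F, P) = (-5 + F)*F = F*(-5 + F))
S = -1/13 (S = 1/(-(-5 - 1) - 19) = 1/(-1*(-6) - 19) = 1/(6 - 19) = 1/(-13) = -1/13 ≈ -0.076923)
Q = 2268/13 (Q = 6*((21*(-1/13))*(-18)) = 6*(-21/13*(-18)) = 6*(378/13) = 2268/13 ≈ 174.46)
9734/Q = 9734/(2268/13) = 9734*(13/2268) = 63271/1134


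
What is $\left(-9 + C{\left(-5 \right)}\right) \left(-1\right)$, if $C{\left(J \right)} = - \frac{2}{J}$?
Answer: $\frac{43}{5} \approx 8.6$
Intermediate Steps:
$\left(-9 + C{\left(-5 \right)}\right) \left(-1\right) = \left(-9 - \frac{2}{-5}\right) \left(-1\right) = \left(-9 - - \frac{2}{5}\right) \left(-1\right) = \left(-9 + \frac{2}{5}\right) \left(-1\right) = \left(- \frac{43}{5}\right) \left(-1\right) = \frac{43}{5}$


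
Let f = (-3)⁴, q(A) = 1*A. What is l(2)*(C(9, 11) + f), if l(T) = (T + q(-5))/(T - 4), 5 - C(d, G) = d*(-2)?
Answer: 156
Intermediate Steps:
q(A) = A
C(d, G) = 5 + 2*d (C(d, G) = 5 - d*(-2) = 5 - (-2)*d = 5 + 2*d)
l(T) = (-5 + T)/(-4 + T) (l(T) = (T - 5)/(T - 4) = (-5 + T)/(-4 + T))
f = 81
l(2)*(C(9, 11) + f) = ((-5 + 2)/(-4 + 2))*((5 + 2*9) + 81) = (-3/(-2))*((5 + 18) + 81) = (-½*(-3))*(23 + 81) = (3/2)*104 = 156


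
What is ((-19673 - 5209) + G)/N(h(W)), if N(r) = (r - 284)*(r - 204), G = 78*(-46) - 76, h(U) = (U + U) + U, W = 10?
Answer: -14273/22098 ≈ -0.64590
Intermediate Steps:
h(U) = 3*U (h(U) = 2*U + U = 3*U)
G = -3664 (G = -3588 - 76 = -3664)
N(r) = (-284 + r)*(-204 + r)
((-19673 - 5209) + G)/N(h(W)) = ((-19673 - 5209) - 3664)/(57936 + (3*10)**2 - 1464*10) = (-24882 - 3664)/(57936 + 30**2 - 488*30) = -28546/(57936 + 900 - 14640) = -28546/44196 = -28546*1/44196 = -14273/22098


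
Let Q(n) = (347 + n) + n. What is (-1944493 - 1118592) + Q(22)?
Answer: -3062694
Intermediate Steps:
Q(n) = 347 + 2*n
(-1944493 - 1118592) + Q(22) = (-1944493 - 1118592) + (347 + 2*22) = -3063085 + (347 + 44) = -3063085 + 391 = -3062694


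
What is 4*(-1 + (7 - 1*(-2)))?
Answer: 32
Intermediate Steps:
4*(-1 + (7 - 1*(-2))) = 4*(-1 + (7 + 2)) = 4*(-1 + 9) = 4*8 = 32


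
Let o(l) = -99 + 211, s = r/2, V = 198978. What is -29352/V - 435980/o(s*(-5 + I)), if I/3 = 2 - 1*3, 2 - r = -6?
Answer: -3614738161/928564 ≈ -3892.8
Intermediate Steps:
r = 8 (r = 2 - 1*(-6) = 2 + 6 = 8)
I = -3 (I = 3*(2 - 1*3) = 3*(2 - 3) = 3*(-1) = -3)
s = 4 (s = 8/2 = 8*(½) = 4)
o(l) = 112
-29352/V - 435980/o(s*(-5 + I)) = -29352/198978 - 435980/112 = -29352*1/198978 - 435980*1/112 = -4892/33163 - 108995/28 = -3614738161/928564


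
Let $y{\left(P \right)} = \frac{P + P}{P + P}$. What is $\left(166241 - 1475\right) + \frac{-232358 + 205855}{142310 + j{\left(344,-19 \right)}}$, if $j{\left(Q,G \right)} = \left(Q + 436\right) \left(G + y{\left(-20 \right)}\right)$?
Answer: $\frac{21134508317}{128270} \approx 1.6477 \cdot 10^{5}$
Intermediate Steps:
$y{\left(P \right)} = 1$ ($y{\left(P \right)} = \frac{2 P}{2 P} = 2 P \frac{1}{2 P} = 1$)
$j{\left(Q,G \right)} = \left(1 + G\right) \left(436 + Q\right)$ ($j{\left(Q,G \right)} = \left(Q + 436\right) \left(G + 1\right) = \left(436 + Q\right) \left(1 + G\right) = \left(1 + G\right) \left(436 + Q\right)$)
$\left(166241 - 1475\right) + \frac{-232358 + 205855}{142310 + j{\left(344,-19 \right)}} = \left(166241 - 1475\right) + \frac{-232358 + 205855}{142310 + \left(436 + 344 + 436 \left(-19\right) - 6536\right)} = \left(166241 - 1475\right) - \frac{26503}{142310 + \left(436 + 344 - 8284 - 6536\right)} = 164766 - \frac{26503}{142310 - 14040} = 164766 - \frac{26503}{128270} = \frac{21134508317}{128270}$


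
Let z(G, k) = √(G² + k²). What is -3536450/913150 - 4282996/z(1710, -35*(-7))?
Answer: -70729/18263 - 4282996*√119365/596825 ≈ -2483.2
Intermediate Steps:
-3536450/913150 - 4282996/z(1710, -35*(-7)) = -3536450/913150 - 4282996/√(1710² + (-35*(-7))²) = -3536450*1/913150 - 4282996/√(2924100 + 245²) = -70729/18263 - 4282996/√(2924100 + 60025) = -70729/18263 - 4282996*√119365/596825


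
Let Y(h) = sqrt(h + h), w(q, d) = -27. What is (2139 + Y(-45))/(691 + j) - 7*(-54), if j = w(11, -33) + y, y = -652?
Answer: 2225/4 + I*sqrt(10)/4 ≈ 556.25 + 0.79057*I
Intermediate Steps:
Y(h) = sqrt(2)*sqrt(h) (Y(h) = sqrt(2*h) = sqrt(2)*sqrt(h))
j = -679 (j = -27 - 652 = -679)
(2139 + Y(-45))/(691 + j) - 7*(-54) = (2139 + sqrt(2)*sqrt(-45))/(691 - 679) - 7*(-54) = (2139 + sqrt(2)*(3*I*sqrt(5)))/12 - 1*(-378) = (2139 + 3*I*sqrt(10))*(1/12) + 378 = (713/4 + I*sqrt(10)/4) + 378 = 2225/4 + I*sqrt(10)/4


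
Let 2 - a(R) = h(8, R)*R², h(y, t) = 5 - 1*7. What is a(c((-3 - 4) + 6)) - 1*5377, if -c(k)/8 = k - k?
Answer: -5375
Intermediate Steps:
c(k) = 0 (c(k) = -8*(k - k) = -8*0 = 0)
h(y, t) = -2 (h(y, t) = 5 - 7 = -2)
a(R) = 2 + 2*R² (a(R) = 2 - (-2)*R² = 2 + 2*R²)
a(c((-3 - 4) + 6)) - 1*5377 = (2 + 2*0²) - 1*5377 = (2 + 2*0) - 5377 = (2 + 0) - 5377 = 2 - 5377 = -5375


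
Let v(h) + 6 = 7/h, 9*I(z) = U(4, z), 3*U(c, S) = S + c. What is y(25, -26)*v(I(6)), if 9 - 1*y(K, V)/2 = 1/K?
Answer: 28896/125 ≈ 231.17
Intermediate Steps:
U(c, S) = S/3 + c/3 (U(c, S) = (S + c)/3 = S/3 + c/3)
y(K, V) = 18 - 2/K
I(z) = 4/27 + z/27 (I(z) = (z/3 + (⅓)*4)/9 = (z/3 + 4/3)/9 = (4/3 + z/3)/9 = 4/27 + z/27)
v(h) = -6 + 7/h
y(25, -26)*v(I(6)) = (18 - 2/25)*(-6 + 7/(4/27 + (1/27)*6)) = (18 - 2*1/25)*(-6 + 7/(4/27 + 2/9)) = (18 - 2/25)*(-6 + 7/(10/27)) = 448*(-6 + 7*(27/10))/25 = 448*(-6 + 189/10)/25 = (448/25)*(129/10) = 28896/125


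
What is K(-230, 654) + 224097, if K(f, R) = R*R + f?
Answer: 651583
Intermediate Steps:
K(f, R) = f + R² (K(f, R) = R² + f = f + R²)
K(-230, 654) + 224097 = (-230 + 654²) + 224097 = (-230 + 427716) + 224097 = 427486 + 224097 = 651583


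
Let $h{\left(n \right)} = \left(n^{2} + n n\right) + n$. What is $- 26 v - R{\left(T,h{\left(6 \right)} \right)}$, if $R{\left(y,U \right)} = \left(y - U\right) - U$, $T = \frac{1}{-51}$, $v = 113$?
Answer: $- \frac{141881}{51} \approx -2782.0$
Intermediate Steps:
$h{\left(n \right)} = n + 2 n^{2}$ ($h{\left(n \right)} = \left(n^{2} + n^{2}\right) + n = 2 n^{2} + n = n + 2 n^{2}$)
$T = - \frac{1}{51} \approx -0.019608$
$R{\left(y,U \right)} = y - 2 U$
$- 26 v - R{\left(T,h{\left(6 \right)} \right)} = \left(-26\right) 113 - \left(- \frac{1}{51} - 2 \cdot 6 \left(1 + 2 \cdot 6\right)\right) = -2938 - \left(- \frac{1}{51} - 2 \cdot 6 \left(1 + 12\right)\right) = -2938 - \left(- \frac{1}{51} - 2 \cdot 6 \cdot 13\right) = -2938 - \left(- \frac{1}{51} - 156\right) = -2938 - - \frac{7957}{51} = -2938 + \frac{7957}{51} = - \frac{141881}{51}$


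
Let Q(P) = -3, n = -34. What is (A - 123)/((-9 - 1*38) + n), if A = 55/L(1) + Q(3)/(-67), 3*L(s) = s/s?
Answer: -313/603 ≈ -0.51907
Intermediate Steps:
L(s) = ⅓ (L(s) = (s/s)/3 = (⅓)*1 = ⅓)
A = 11058/67 (A = 55/(⅓) - 3/(-67) = 55*3 - 3*(-1/67) = 165 + 3/67 = 11058/67 ≈ 165.04)
(A - 123)/((-9 - 1*38) + n) = (11058/67 - 123)/((-9 - 1*38) - 34) = 2817/(67*((-9 - 38) - 34)) = 2817/(67*(-47 - 34)) = (2817/67)/(-81) = (2817/67)*(-1/81) = -313/603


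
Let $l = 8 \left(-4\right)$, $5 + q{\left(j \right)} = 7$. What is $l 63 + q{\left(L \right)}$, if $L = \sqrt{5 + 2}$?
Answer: $-2014$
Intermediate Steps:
$L = \sqrt{7} \approx 2.6458$
$q{\left(j \right)} = 2$ ($q{\left(j \right)} = -5 + 7 = 2$)
$l = -32$
$l 63 + q{\left(L \right)} = \left(-32\right) 63 + 2 = -2016 + 2 = -2014$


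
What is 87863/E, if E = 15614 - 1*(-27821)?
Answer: 87863/43435 ≈ 2.0229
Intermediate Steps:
E = 43435 (E = 15614 + 27821 = 43435)
87863/E = 87863/43435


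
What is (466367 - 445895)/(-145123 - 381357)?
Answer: -2559/65810 ≈ -0.038885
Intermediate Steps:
(466367 - 445895)/(-145123 - 381357) = 20472/(-526480) = 20472*(-1/526480) = -2559/65810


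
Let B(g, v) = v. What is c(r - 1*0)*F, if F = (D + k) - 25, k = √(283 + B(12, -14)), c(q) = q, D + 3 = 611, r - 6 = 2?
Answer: 4664 + 8*√269 ≈ 4795.2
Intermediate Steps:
r = 8 (r = 6 + 2 = 8)
D = 608 (D = -3 + 611 = 608)
k = √269 (k = √(283 - 14) = √269 ≈ 16.401)
F = 583 + √269 (F = (608 + √269) - 25 = 583 + √269 ≈ 599.40)
c(r - 1*0)*F = (8 - 1*0)*(583 + √269) = (8 + 0)*(583 + √269) = 8*(583 + √269) = 4664 + 8*√269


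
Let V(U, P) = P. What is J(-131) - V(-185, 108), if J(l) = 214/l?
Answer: -14362/131 ≈ -109.63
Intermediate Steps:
J(-131) - V(-185, 108) = 214/(-131) - 1*108 = 214*(-1/131) - 108 = -214/131 - 108 = -14362/131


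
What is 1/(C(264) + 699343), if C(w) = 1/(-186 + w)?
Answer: 78/54548755 ≈ 1.4299e-6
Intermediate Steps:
1/(C(264) + 699343) = 1/(1/(-186 + 264) + 699343) = 1/(1/78 + 699343) = 1/(54548755/78) = 78/54548755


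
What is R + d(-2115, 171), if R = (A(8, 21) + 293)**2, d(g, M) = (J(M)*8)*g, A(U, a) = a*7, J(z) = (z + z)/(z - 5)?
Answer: 13175480/83 ≈ 1.5874e+5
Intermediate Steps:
J(z) = 2*z/(-5 + z) (J(z) = (2*z)/(-5 + z) = 2*z/(-5 + z))
A(U, a) = 7*a
d(g, M) = 16*M*g/(-5 + M) (d(g, M) = ((2*M/(-5 + M))*8)*g = (16*M/(-5 + M))*g = 16*M*g/(-5 + M))
R = 193600 (R = (7*21 + 293)**2 = (147 + 293)**2 = 440**2 = 193600)
R + d(-2115, 171) = 193600 + 16*171*(-2115)/(-5 + 171) = 193600 + 16*171*(-2115)/166 = 193600 + 16*171*(-2115)*(1/166) = 193600 - 2893320/83 = 13175480/83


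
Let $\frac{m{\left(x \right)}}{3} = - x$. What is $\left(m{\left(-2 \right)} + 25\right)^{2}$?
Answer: $961$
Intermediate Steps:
$m{\left(x \right)} = - 3 x$ ($m{\left(x \right)} = 3 \left(- x\right) = - 3 x$)
$\left(m{\left(-2 \right)} + 25\right)^{2} = \left(\left(-3\right) \left(-2\right) + 25\right)^{2} = \left(6 + 25\right)^{2} = 31^{2} = 961$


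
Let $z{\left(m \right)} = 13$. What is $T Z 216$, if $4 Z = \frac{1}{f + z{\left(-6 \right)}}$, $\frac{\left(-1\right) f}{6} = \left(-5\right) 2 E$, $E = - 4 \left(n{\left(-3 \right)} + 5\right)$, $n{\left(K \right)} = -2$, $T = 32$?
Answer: $- \frac{1728}{707} \approx -2.4441$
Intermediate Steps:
$E = -12$ ($E = - 4 \left(-2 + 5\right) = \left(-4\right) 3 = -12$)
$f = -720$ ($f = - 6 \left(-5\right) 2 \left(-12\right) = - 6 \left(\left(-10\right) \left(-12\right)\right) = \left(-6\right) 120 = -720$)
$Z = - \frac{1}{2828}$ ($Z = \frac{1}{4 \left(-720 + 13\right)} = \frac{1}{4 \left(-707\right)} = \frac{1}{4} \left(- \frac{1}{707}\right) = - \frac{1}{2828} \approx -0.00035361$)
$T Z 216 = 32 \left(- \frac{1}{2828}\right) 216 = \left(- \frac{8}{707}\right) 216 = - \frac{1728}{707}$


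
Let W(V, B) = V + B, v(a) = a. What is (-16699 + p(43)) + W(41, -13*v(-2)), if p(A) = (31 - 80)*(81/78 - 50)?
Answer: -370055/26 ≈ -14233.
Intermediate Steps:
p(A) = 62377/26 (p(A) = -49*(81*(1/78) - 50) = -49*(27/26 - 50) = -49*(-1273/26) = 62377/26)
W(V, B) = B + V
(-16699 + p(43)) + W(41, -13*v(-2)) = (-16699 + 62377/26) + (-13*(-2) + 41) = -371797/26 + (26 + 41) = -371797/26 + 67 = -370055/26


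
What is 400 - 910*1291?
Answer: -1174410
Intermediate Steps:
400 - 910*1291 = 400 - 1174810 = -1174410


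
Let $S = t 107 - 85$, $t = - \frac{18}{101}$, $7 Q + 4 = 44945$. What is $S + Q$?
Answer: $\frac{4465464}{707} \approx 6316.1$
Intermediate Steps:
$Q = \frac{44941}{7}$ ($Q = - \frac{4}{7} + \frac{1}{7} \cdot 44945 = - \frac{4}{7} + \frac{44945}{7} = \frac{44941}{7} \approx 6420.1$)
$t = - \frac{18}{101}$ ($t = \left(-18\right) \frac{1}{101} = - \frac{18}{101} \approx -0.17822$)
$S = - \frac{10511}{101}$ ($S = \left(- \frac{18}{101}\right) 107 - 85 = - \frac{1926}{101} - 85 = - \frac{10511}{101} \approx -104.07$)
$S + Q = - \frac{10511}{101} + \frac{44941}{7} = \frac{4465464}{707}$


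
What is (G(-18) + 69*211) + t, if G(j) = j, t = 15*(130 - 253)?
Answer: 12696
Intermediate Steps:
t = -1845 (t = 15*(-123) = -1845)
(G(-18) + 69*211) + t = (-18 + 69*211) - 1845 = (-18 + 14559) - 1845 = 14541 - 1845 = 12696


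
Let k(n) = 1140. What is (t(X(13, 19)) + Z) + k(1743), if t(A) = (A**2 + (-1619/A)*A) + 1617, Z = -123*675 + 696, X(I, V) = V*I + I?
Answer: -13591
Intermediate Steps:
X(I, V) = I + I*V (X(I, V) = I*V + I = I + I*V)
Z = -82329 (Z = -83025 + 696 = -82329)
t(A) = -2 + A**2 (t(A) = (A**2 - 1619) + 1617 = (-1619 + A**2) + 1617 = -2 + A**2)
(t(X(13, 19)) + Z) + k(1743) = ((-2 + (13*(1 + 19))**2) - 82329) + 1140 = ((-2 + (13*20)**2) - 82329) + 1140 = ((-2 + 260**2) - 82329) + 1140 = ((-2 + 67600) - 82329) + 1140 = (67598 - 82329) + 1140 = -14731 + 1140 = -13591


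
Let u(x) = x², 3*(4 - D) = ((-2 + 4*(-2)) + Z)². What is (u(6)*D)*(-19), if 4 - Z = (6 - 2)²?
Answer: 107616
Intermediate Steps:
Z = -12 (Z = 4 - (6 - 2)² = 4 - 1*4² = 4 - 1*16 = 4 - 16 = -12)
D = -472/3 (D = 4 - ((-2 + 4*(-2)) - 12)²/3 = 4 - ((-2 - 8) - 12)²/3 = 4 - (-10 - 12)²/3 = 4 - ⅓*(-22)² = 4 - ⅓*484 = 4 - 484/3 = -472/3 ≈ -157.33)
(u(6)*D)*(-19) = (6²*(-472/3))*(-19) = (36*(-472/3))*(-19) = -5664*(-19) = 107616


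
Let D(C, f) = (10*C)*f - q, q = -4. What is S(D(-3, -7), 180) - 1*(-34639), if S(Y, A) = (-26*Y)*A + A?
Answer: -966701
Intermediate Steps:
D(C, f) = 4 + 10*C*f (D(C, f) = (10*C)*f - 1*(-4) = 10*C*f + 4 = 4 + 10*C*f)
S(Y, A) = A - 26*A*Y (S(Y, A) = -26*A*Y + A = A - 26*A*Y)
S(D(-3, -7), 180) - 1*(-34639) = 180*(1 - 26*(4 + 10*(-3)*(-7))) - 1*(-34639) = 180*(1 - 26*(4 + 210)) + 34639 = 180*(1 - 26*214) + 34639 = 180*(1 - 5564) + 34639 = 180*(-5563) + 34639 = -1001340 + 34639 = -966701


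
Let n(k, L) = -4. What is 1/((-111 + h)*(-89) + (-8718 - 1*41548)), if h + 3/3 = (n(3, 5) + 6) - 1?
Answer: -1/40387 ≈ -2.4760e-5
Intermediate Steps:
h = 0 (h = -1 + ((-4 + 6) - 1) = -1 + (2 - 1) = -1 + 1 = 0)
1/((-111 + h)*(-89) + (-8718 - 1*41548)) = 1/((-111 + 0)*(-89) + (-8718 - 1*41548)) = 1/(-111*(-89) + (-8718 - 41548)) = 1/(9879 - 50266) = 1/(-40387) = -1/40387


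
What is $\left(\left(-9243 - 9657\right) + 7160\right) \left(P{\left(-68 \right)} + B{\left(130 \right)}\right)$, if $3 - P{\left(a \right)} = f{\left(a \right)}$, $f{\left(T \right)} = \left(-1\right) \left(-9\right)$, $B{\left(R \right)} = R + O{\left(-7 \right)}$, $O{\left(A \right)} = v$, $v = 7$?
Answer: $-1537940$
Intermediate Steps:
$O{\left(A \right)} = 7$
$B{\left(R \right)} = 7 + R$ ($B{\left(R \right)} = R + 7 = 7 + R$)
$f{\left(T \right)} = 9$
$P{\left(a \right)} = -6$ ($P{\left(a \right)} = 3 - 9 = -6$)
$\left(\left(-9243 - 9657\right) + 7160\right) \left(P{\left(-68 \right)} + B{\left(130 \right)}\right) = \left(\left(-9243 - 9657\right) + 7160\right) \left(-6 + \left(7 + 130\right)\right) = \left(\left(-9243 - 9657\right) + 7160\right) \left(-6 + 137\right) = \left(-18900 + 7160\right) 131 = \left(-11740\right) 131 = -1537940$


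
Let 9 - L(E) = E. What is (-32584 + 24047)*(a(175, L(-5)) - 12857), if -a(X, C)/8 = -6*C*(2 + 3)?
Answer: 81075889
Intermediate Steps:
L(E) = 9 - E
a(X, C) = 240*C (a(X, C) = -(-48)*C*(2 + 3) = -(-48)*C*5 = -(-48)*5*C = -(-240)*C = 240*C)
(-32584 + 24047)*(a(175, L(-5)) - 12857) = (-32584 + 24047)*(240*(9 - 1*(-5)) - 12857) = -8537*(240*(9 + 5) - 12857) = -8537*(240*14 - 12857) = -8537*(3360 - 12857) = -8537*(-9497) = 81075889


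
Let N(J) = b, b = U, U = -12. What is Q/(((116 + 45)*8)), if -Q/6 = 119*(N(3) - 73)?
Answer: 4335/92 ≈ 47.120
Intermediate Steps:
b = -12
N(J) = -12
Q = 60690 (Q = -714*(-12 - 73) = -714*(-85) = -6*(-10115) = 60690)
Q/(((116 + 45)*8)) = 60690/(((116 + 45)*8)) = 60690/((161*8)) = 60690/1288 = 60690*(1/1288) = 4335/92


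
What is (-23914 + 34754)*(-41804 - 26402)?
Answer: -739353040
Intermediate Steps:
(-23914 + 34754)*(-41804 - 26402) = 10840*(-68206) = -739353040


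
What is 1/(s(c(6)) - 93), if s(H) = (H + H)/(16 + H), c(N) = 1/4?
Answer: -65/6043 ≈ -0.010756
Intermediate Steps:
c(N) = ¼
s(H) = 2*H/(16 + H) (s(H) = (2*H)/(16 + H) = 2*H/(16 + H))
1/(s(c(6)) - 93) = 1/(2*(¼)/(16 + ¼) - 93) = 1/(2*(¼)/(65/4) - 93) = 1/(2*(¼)*(4/65) - 93) = 1/(2/65 - 93) = 1/(-6043/65) = -65/6043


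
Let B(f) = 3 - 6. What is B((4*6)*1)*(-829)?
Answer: 2487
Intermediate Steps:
B(f) = -3
B((4*6)*1)*(-829) = -3*(-829) = 2487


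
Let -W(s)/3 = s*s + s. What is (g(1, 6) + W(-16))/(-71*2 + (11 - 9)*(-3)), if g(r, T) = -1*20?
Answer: 5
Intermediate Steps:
W(s) = -3*s - 3*s² (W(s) = -3*(s*s + s) = -3*(s² + s) = -3*(s + s²) = -3*s - 3*s²)
g(r, T) = -20
(g(1, 6) + W(-16))/(-71*2 + (11 - 9)*(-3)) = (-20 - 3*(-16)*(1 - 16))/(-71*2 + (11 - 9)*(-3)) = (-20 - 3*(-16)*(-15))/(-142 + 2*(-3)) = (-20 - 720)/(-142 - 6) = -740/(-148) = -740*(-1/148) = 5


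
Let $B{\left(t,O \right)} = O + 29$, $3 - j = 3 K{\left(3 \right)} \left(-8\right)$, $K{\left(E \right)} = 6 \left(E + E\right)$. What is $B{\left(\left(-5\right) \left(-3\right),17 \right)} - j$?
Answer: $-821$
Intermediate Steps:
$K{\left(E \right)} = 12 E$ ($K{\left(E \right)} = 6 \cdot 2 E = 12 E$)
$j = 867$ ($j = 3 - 3 \cdot 12 \cdot 3 \left(-8\right) = 3 - 3 \cdot 36 \left(-8\right) = 3 - 108 \left(-8\right) = 3 - -864 = 3 + 864 = 867$)
$B{\left(t,O \right)} = 29 + O$
$B{\left(\left(-5\right) \left(-3\right),17 \right)} - j = \left(29 + 17\right) - 867 = 46 - 867 = -821$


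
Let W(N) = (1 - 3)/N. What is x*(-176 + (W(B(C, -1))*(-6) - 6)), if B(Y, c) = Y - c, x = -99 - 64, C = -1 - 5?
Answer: 150286/5 ≈ 30057.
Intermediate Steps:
C = -6
x = -163
W(N) = -2/N
x*(-176 + (W(B(C, -1))*(-6) - 6)) = -163*(-176 + (-2/(-6 - 1*(-1))*(-6) - 6)) = -163*(-176 + (-2/(-6 + 1)*(-6) - 6)) = -163*(-176 + (-2/(-5)*(-6) - 6)) = -163*(-176 + (-2*(-⅕)*(-6) - 6)) = -163*(-176 + ((⅖)*(-6) - 6)) = -163*(-176 + (-12/5 - 6)) = -163*(-176 - 42/5) = -163*(-922/5) = 150286/5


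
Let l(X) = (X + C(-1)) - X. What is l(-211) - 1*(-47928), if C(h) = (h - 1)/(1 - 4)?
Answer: 143786/3 ≈ 47929.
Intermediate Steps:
C(h) = 1/3 - h/3 (C(h) = (-1 + h)/(-3) = (-1 + h)*(-1/3) = 1/3 - h/3)
l(X) = 2/3 (l(X) = (X + (1/3 - 1/3*(-1))) - X = (X + (1/3 + 1/3)) - X = (X + 2/3) - X = (2/3 + X) - X = 2/3)
l(-211) - 1*(-47928) = 2/3 - 1*(-47928) = 2/3 + 47928 = 143786/3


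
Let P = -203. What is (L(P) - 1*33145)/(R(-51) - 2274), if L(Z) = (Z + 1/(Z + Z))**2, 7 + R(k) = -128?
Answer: -1329402341/397089924 ≈ -3.3479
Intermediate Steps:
R(k) = -135 (R(k) = -7 - 128 = -135)
L(Z) = (Z + 1/(2*Z))**2
(L(P) - 1*33145)/(R(-51) - 2274) = ((1/4)*(1 + 2*(-203)**2)**2/(-203)**2 - 1*33145)/(-135 - 2274) = ((1/4)*(1/41209)*(1 + 2*41209)**2 - 33145)/(-2409) = ((1/4)*(1/41209)*(1 + 82418)**2 - 33145)*(-1/2409) = ((1/4)*(1/41209)*82419**2 - 33145)*(-1/2409) = ((1/4)*(1/41209)*6792891561 - 33145)*(-1/2409) = (6792891561/164836 - 33145)*(-1/2409) = (1329402341/164836)*(-1/2409) = -1329402341/397089924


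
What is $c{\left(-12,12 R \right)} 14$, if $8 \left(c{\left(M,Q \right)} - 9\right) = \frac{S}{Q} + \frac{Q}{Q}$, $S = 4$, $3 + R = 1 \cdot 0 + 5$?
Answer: $\frac{3073}{24} \approx 128.04$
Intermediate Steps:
$R = 2$ ($R = -3 + \left(1 \cdot 0 + 5\right) = -3 + \left(0 + 5\right) = -3 + 5 = 2$)
$c{\left(M,Q \right)} = \frac{73}{8} + \frac{1}{2 Q}$ ($c{\left(M,Q \right)} = 9 + \frac{\frac{4}{Q} + \frac{Q}{Q}}{8} = 9 + \frac{\frac{4}{Q} + 1}{8} = 9 + \frac{1 + \frac{4}{Q}}{8} = 9 + \left(\frac{1}{8} + \frac{1}{2 Q}\right) = \frac{73}{8} + \frac{1}{2 Q}$)
$c{\left(-12,12 R \right)} 14 = \frac{4 + 73 \cdot 12 \cdot 2}{8 \cdot 12 \cdot 2} \cdot 14 = \frac{4 + 73 \cdot 24}{8 \cdot 24} \cdot 14 = \frac{1}{8} \cdot \frac{1}{24} \left(4 + 1752\right) 14 = \frac{1}{8} \cdot \frac{1}{24} \cdot 1756 \cdot 14 = \frac{439}{48} \cdot 14 = \frac{3073}{24}$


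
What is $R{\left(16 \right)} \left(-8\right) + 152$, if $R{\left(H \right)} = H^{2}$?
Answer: $-1896$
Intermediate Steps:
$R{\left(16 \right)} \left(-8\right) + 152 = 16^{2} \left(-8\right) + 152 = 256 \left(-8\right) + 152 = -2048 + 152 = -1896$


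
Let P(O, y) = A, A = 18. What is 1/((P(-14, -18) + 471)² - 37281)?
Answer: 1/201840 ≈ 4.9544e-6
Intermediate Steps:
P(O, y) = 18
1/((P(-14, -18) + 471)² - 37281) = 1/((18 + 471)² - 37281) = 1/(489² - 37281) = 1/(239121 - 37281) = 1/201840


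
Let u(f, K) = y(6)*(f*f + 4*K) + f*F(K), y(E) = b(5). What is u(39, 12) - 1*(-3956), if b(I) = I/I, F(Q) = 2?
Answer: 5603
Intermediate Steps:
b(I) = 1
y(E) = 1
u(f, K) = f**2 + 2*f + 4*K (u(f, K) = 1*(f*f + 4*K) + f*2 = 1*(f**2 + 4*K) + 2*f = (f**2 + 4*K) + 2*f = f**2 + 2*f + 4*K)
u(39, 12) - 1*(-3956) = (39**2 + 2*39 + 4*12) - 1*(-3956) = (1521 + 78 + 48) + 3956 = 1647 + 3956 = 5603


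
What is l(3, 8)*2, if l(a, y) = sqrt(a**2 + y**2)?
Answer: 2*sqrt(73) ≈ 17.088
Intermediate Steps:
l(3, 8)*2 = sqrt(3**2 + 8**2)*2 = sqrt(9 + 64)*2 = sqrt(73)*2 = 2*sqrt(73)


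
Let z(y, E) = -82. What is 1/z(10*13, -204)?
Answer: -1/82 ≈ -0.012195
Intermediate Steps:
1/z(10*13, -204) = 1/(-82) = -1/82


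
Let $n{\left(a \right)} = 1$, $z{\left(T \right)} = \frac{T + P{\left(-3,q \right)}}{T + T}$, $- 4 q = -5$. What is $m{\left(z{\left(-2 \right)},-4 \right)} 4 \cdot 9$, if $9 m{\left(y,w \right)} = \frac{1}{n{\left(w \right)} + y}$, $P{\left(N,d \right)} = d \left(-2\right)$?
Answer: $\frac{32}{17} \approx 1.8824$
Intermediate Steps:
$q = \frac{5}{4}$ ($q = \left(- \frac{1}{4}\right) \left(-5\right) = \frac{5}{4} \approx 1.25$)
$P{\left(N,d \right)} = - 2 d$
$z{\left(T \right)} = \frac{- \frac{5}{2} + T}{2 T}$ ($z{\left(T \right)} = \frac{T - \frac{5}{2}}{T + T} = \frac{T - \frac{5}{2}}{2 T} = \left(- \frac{5}{2} + T\right) \frac{1}{2 T} = \frac{- \frac{5}{2} + T}{2 T}$)
$m{\left(y,w \right)} = \frac{1}{9 \left(1 + y\right)}$
$m{\left(z{\left(-2 \right)},-4 \right)} 4 \cdot 9 = \frac{1}{9 \left(1 + \frac{-5 + 2 \left(-2\right)}{4 \left(-2\right)}\right)} 4 \cdot 9 = \frac{1}{9 \left(1 + \frac{1}{4} \left(- \frac{1}{2}\right) \left(-5 - 4\right)\right)} 4 \cdot 9 = \frac{1}{9 \left(1 + \frac{1}{4} \left(- \frac{1}{2}\right) \left(-9\right)\right)} 4 \cdot 9 = \frac{1}{9 \left(1 + \frac{9}{8}\right)} 4 \cdot 9 = \frac{1}{9 \cdot \frac{17}{8}} \cdot 4 \cdot 9 = \frac{1}{9} \cdot \frac{8}{17} \cdot 4 \cdot 9 = \frac{8}{153} \cdot 4 \cdot 9 = \frac{32}{153} \cdot 9 = \frac{32}{17}$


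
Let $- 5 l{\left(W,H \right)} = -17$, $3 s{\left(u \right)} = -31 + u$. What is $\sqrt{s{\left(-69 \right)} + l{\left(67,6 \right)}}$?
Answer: $\frac{i \sqrt{6735}}{15} \approx 5.4711 i$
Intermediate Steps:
$s{\left(u \right)} = - \frac{31}{3} + \frac{u}{3}$ ($s{\left(u \right)} = \frac{-31 + u}{3} = - \frac{31}{3} + \frac{u}{3}$)
$l{\left(W,H \right)} = \frac{17}{5}$ ($l{\left(W,H \right)} = \left(- \frac{1}{5}\right) \left(-17\right) = \frac{17}{5}$)
$\sqrt{s{\left(-69 \right)} + l{\left(67,6 \right)}} = \sqrt{\left(- \frac{31}{3} + \frac{1}{3} \left(-69\right)\right) + \frac{17}{5}} = \sqrt{\left(- \frac{31}{3} - 23\right) + \frac{17}{5}} = \sqrt{- \frac{100}{3} + \frac{17}{5}} = \sqrt{- \frac{449}{15}} = \frac{i \sqrt{6735}}{15}$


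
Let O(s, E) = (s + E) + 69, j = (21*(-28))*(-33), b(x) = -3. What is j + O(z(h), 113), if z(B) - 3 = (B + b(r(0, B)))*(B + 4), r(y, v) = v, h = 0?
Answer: 19577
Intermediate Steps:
j = 19404 (j = -588*(-33) = 19404)
z(B) = 3 + (-3 + B)*(4 + B) (z(B) = 3 + (B - 3)*(B + 4) = 3 + (-3 + B)*(4 + B))
O(s, E) = 69 + E + s (O(s, E) = (E + s) + 69 = 69 + E + s)
j + O(z(h), 113) = 19404 + (69 + 113 + (-9 + 0 + 0²)) = 19404 + (69 + 113 + (-9 + 0 + 0)) = 19404 + (69 + 113 - 9) = 19404 + 173 = 19577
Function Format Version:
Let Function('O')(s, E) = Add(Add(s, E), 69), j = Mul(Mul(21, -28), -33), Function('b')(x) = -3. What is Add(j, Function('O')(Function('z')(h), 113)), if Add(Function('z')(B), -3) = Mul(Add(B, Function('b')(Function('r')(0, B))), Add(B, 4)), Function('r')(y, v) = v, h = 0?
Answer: 19577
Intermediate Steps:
j = 19404 (j = Mul(-588, -33) = 19404)
Function('z')(B) = Add(3, Mul(Add(-3, B), Add(4, B))) (Function('z')(B) = Add(3, Mul(Add(B, -3), Add(B, 4))) = Add(3, Mul(Add(-3, B), Add(4, B))))
Function('O')(s, E) = Add(69, E, s) (Function('O')(s, E) = Add(Add(E, s), 69) = Add(69, E, s))
Add(j, Function('O')(Function('z')(h), 113)) = Add(19404, Add(69, 113, Add(-9, 0, Pow(0, 2)))) = Add(19404, Add(69, 113, Add(-9, 0, 0))) = Add(19404, Add(69, 113, -9)) = Add(19404, 173) = 19577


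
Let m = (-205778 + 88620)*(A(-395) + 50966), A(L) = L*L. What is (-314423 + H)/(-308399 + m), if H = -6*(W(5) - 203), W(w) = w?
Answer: 313235/24250959977 ≈ 1.2916e-5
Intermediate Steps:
A(L) = L²
m = -24250651578 (m = (-205778 + 88620)*((-395)² + 50966) = -117158*(156025 + 50966) = -117158*206991 = -24250651578)
H = 1188 (H = -6*(5 - 203) = -6*(-198) = 1188)
(-314423 + H)/(-308399 + m) = (-314423 + 1188)/(-308399 - 24250651578) = -313235/(-24250959977) = -313235*(-1/24250959977) = 313235/24250959977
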